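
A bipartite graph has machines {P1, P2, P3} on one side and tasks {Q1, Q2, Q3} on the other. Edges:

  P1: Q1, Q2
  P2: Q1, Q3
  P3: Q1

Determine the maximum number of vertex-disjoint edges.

Unit-capacity flow: source→left, listed edges, right→sink; max matching = max flow.
Augmenting path P1→Q1 (+1); matched 1.
Augmenting path P2→Q3 (+1); matched 2.
Augmenting path P3→Q1→P1→Q2 (+1); matched 3.
No augmenting path remains; maximum matching = 3.
König certificate: {P1, P2, P3} is a vertex cover of size 3 (every listed pair touches it), so no matching can be larger.

3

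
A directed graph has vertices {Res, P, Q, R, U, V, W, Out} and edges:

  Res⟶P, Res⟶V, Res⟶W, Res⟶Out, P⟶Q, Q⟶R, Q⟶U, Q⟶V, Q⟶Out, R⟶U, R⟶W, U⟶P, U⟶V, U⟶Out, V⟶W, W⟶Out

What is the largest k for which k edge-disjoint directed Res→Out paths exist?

Assign every edge capacity 1; by Menger, the answer equals the max flow.
Path Res→Out (+1); total 1.
Path Res→W→Out (+1); total 2.
Path Res→P→Q→Out (+1); total 3.
No residual Res→Out path; max flow = 3.
Certifying cut of size 3: {Res→Out, Res→P, W→Out}.

3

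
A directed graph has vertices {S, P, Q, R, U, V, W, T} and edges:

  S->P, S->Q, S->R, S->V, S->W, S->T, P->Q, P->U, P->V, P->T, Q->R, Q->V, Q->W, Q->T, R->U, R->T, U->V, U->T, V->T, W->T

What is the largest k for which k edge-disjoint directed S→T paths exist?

Assign every edge capacity 1; by Menger, the answer equals the max flow.
Path S→T (+1); total 1.
Path S→P→T (+1); total 2.
Path S→Q→T (+1); total 3.
Path S→R→T (+1); total 4.
Path S→V→T (+1); total 5.
Path S→W→T (+1); total 6.
No residual S→T path; max flow = 6.
Certifying cut of size 6: {S→P, S→Q, S→R, S→T, S→V, S→W}.

6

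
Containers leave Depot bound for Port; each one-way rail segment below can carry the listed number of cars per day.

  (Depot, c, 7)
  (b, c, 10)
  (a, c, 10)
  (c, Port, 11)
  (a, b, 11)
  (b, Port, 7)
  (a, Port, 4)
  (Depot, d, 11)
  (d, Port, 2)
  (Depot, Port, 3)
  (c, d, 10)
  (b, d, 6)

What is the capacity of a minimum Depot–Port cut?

Augment Depot→Port: bottleneck 3, flow now 3.
Augment Depot→c→Port: bottleneck 7, flow now 10.
Augment Depot→d→Port: bottleneck 2, flow now 12.
No augmenting path remains; maximum flow = 12.
By max-flow min-cut, the minimum cut capacity equals the max flow.
In the residual graph, reachable from Depot: {Depot, d}.
Min-cut edges: Depot→c (7), Depot→Port (3), d→Port (2); capacity 7 + 3 + 2 = 12.

12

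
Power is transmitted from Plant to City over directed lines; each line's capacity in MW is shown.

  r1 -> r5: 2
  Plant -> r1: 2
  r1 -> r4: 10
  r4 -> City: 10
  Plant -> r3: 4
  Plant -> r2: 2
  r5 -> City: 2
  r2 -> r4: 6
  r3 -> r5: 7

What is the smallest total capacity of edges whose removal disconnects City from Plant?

6

Augment Plant→r1→r4→City: bottleneck 2, flow now 2.
Augment Plant→r2→r4→City: bottleneck 2, flow now 4.
Augment Plant→r3→r5→City: bottleneck 2, flow now 6.
No augmenting path remains; maximum flow = 6.
By max-flow min-cut, the minimum cut capacity equals the max flow.
In the residual graph, reachable from Plant: {Plant, r3, r5}.
Min-cut edges: Plant→r1 (2), Plant→r2 (2), r5→City (2); capacity 2 + 2 + 2 = 6.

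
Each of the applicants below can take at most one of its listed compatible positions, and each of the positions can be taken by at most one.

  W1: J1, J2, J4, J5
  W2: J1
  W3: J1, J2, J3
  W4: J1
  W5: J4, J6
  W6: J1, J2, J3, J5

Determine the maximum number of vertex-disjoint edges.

Unit-capacity flow: source→left, listed edges, right→sink; max matching = max flow.
Augmenting path W1→J1 (+1); matched 1.
Augmenting path W3→J2 (+1); matched 2.
Augmenting path W5→J4 (+1); matched 3.
Augmenting path W6→J3 (+1); matched 4.
Augmenting path W2→J1→W1→J5 (+1); matched 5.
No augmenting path remains; maximum matching = 5.
König certificate: {W1, W3, W5, W6, J1} is a vertex cover of size 5 (every listed pair touches it), so no matching can be larger.

5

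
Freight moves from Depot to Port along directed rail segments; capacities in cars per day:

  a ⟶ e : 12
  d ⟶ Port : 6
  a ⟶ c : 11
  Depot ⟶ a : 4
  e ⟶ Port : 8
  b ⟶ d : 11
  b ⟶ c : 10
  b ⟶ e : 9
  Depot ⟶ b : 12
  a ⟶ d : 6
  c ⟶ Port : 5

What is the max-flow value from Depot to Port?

16

Augment Depot→a→c→Port: bottleneck 4, flow now 4.
Augment Depot→b→c→Port: bottleneck 1, flow now 5.
Augment Depot→b→d→Port: bottleneck 6, flow now 11.
Augment Depot→b→e→Port: bottleneck 5, flow now 16.
No augmenting path remains; maximum flow = 16.
In the residual graph, reachable from Depot: {Depot}.
Min-cut edges: Depot→a (4), Depot→b (12); capacity 4 + 12 = 16.
This cut is saturated, so no flow can exceed 16.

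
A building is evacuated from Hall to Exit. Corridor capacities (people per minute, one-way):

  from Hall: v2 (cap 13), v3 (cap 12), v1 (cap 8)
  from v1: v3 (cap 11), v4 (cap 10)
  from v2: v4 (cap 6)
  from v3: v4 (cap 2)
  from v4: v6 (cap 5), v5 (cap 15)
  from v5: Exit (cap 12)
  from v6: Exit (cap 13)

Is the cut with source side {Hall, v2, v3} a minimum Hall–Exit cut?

Given cut capacity: 8 + 6 + 2 = 16.
Augment Hall→v1→v4→v5→Exit: bottleneck 8, flow now 8.
Augment Hall→v2→v4→v5→Exit: bottleneck 4, flow now 12.
Augment Hall→v2→v4→v6→Exit: bottleneck 2, flow now 14.
Augment Hall→v3→v4→v6→Exit: bottleneck 2, flow now 16.
No augmenting path remains; maximum flow = 16.
Cut capacity 16 equals the max flow, so it is a minimum cut.

Yes — it is a minimum cut (capacity 16).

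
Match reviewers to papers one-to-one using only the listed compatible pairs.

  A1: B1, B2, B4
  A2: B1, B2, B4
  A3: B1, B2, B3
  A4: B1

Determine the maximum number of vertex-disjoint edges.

Unit-capacity flow: source→left, listed edges, right→sink; max matching = max flow.
Augmenting path A1→B1 (+1); matched 1.
Augmenting path A2→B2 (+1); matched 2.
Augmenting path A3→B3 (+1); matched 3.
Augmenting path A4→B1→A1→B4 (+1); matched 4.
No augmenting path remains; maximum matching = 4.
König certificate: {A1, A2, A3, A4} is a vertex cover of size 4 (every listed pair touches it), so no matching can be larger.

4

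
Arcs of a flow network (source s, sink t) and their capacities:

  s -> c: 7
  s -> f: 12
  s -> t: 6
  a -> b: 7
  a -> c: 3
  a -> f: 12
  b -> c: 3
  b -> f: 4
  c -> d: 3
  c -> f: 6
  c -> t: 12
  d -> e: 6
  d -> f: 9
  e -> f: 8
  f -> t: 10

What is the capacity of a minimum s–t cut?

23

Augment s→t: bottleneck 6, flow now 6.
Augment s→c→t: bottleneck 7, flow now 13.
Augment s→f→t: bottleneck 10, flow now 23.
No augmenting path remains; maximum flow = 23.
By max-flow min-cut, the minimum cut capacity equals the max flow.
In the residual graph, reachable from s: {s, f}.
Min-cut edges: s→c (7), s→t (6), f→t (10); capacity 7 + 6 + 10 = 23.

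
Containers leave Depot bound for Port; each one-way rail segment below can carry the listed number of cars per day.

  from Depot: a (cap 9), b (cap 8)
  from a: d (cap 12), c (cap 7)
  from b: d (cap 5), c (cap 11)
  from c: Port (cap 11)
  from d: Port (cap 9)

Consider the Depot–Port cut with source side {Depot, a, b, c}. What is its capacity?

28

Edges leaving {Depot, a, b, c}: a→d (12), b→d (5), c→Port (11).
Cut capacity = 12 + 5 + 11 = 28.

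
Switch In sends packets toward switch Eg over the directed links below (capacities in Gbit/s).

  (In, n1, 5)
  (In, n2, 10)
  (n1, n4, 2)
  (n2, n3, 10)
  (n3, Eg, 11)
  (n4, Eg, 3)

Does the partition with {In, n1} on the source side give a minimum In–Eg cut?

Yes — it is a minimum cut (capacity 12).

Given cut capacity: 10 + 2 = 12.
Augment In→n1→n4→Eg: bottleneck 2, flow now 2.
Augment In→n2→n3→Eg: bottleneck 10, flow now 12.
No augmenting path remains; maximum flow = 12.
Cut capacity 12 equals the max flow, so it is a minimum cut.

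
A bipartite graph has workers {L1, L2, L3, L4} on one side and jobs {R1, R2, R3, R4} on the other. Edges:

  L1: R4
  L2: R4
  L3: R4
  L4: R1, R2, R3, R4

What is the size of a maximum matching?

Unit-capacity flow: source→left, listed edges, right→sink; max matching = max flow.
Augmenting path L1→R4 (+1); matched 1.
Augmenting path L4→R1 (+1); matched 2.
No augmenting path remains; maximum matching = 2.
König certificate: {L4, R4} is a vertex cover of size 2 (every listed pair touches it), so no matching can be larger.

2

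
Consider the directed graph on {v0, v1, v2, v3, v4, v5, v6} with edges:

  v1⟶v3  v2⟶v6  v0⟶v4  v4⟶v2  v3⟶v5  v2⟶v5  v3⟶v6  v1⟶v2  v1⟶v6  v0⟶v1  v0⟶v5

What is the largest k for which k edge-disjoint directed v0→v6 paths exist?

2

Assign every edge capacity 1; by Menger, the answer equals the max flow.
Path v0→v1→v6 (+1); total 1.
Path v0→v4→v2→v6 (+1); total 2.
No residual v0→v6 path; max flow = 2.
Certifying cut of size 2: {v0→v1, v0→v4}.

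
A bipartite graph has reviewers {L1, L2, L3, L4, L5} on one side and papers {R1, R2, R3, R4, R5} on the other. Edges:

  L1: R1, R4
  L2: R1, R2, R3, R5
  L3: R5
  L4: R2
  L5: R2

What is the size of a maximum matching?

Unit-capacity flow: source→left, listed edges, right→sink; max matching = max flow.
Augmenting path L1→R1 (+1); matched 1.
Augmenting path L2→R2 (+1); matched 2.
Augmenting path L3→R5 (+1); matched 3.
Augmenting path L4→R2→L2→R3 (+1); matched 4.
No augmenting path remains; maximum matching = 4.
König certificate: {L1, L2, L3, R2} is a vertex cover of size 4 (every listed pair touches it), so no matching can be larger.

4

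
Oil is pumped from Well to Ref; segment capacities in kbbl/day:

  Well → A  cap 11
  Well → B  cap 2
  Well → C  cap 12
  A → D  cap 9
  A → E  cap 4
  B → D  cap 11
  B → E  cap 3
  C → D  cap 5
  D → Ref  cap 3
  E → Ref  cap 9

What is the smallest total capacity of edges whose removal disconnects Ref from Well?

9

Augment Well→A→D→Ref: bottleneck 3, flow now 3.
Augment Well→A→E→Ref: bottleneck 4, flow now 7.
Augment Well→B→E→Ref: bottleneck 2, flow now 9.
No augmenting path remains; maximum flow = 9.
By max-flow min-cut, the minimum cut capacity equals the max flow.
In the residual graph, reachable from Well: {Well, A, C, D}.
Min-cut edges: Well→B (2), A→E (4), D→Ref (3); capacity 2 + 4 + 3 = 9.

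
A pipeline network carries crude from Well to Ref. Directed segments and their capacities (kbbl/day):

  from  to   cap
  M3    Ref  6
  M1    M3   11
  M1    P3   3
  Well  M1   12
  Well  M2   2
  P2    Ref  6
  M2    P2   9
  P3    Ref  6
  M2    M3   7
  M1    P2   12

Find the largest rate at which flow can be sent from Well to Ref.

Augment Well→M1→M3→Ref: bottleneck 6, flow now 6.
Augment Well→M1→P3→Ref: bottleneck 3, flow now 9.
Augment Well→M1→P2→Ref: bottleneck 3, flow now 12.
Augment Well→M2→P2→Ref: bottleneck 2, flow now 14.
No augmenting path remains; maximum flow = 14.
In the residual graph, reachable from Well: {Well}.
Min-cut edges: Well→M1 (12), Well→M2 (2); capacity 12 + 2 = 14.
This cut is saturated, so no flow can exceed 14.

14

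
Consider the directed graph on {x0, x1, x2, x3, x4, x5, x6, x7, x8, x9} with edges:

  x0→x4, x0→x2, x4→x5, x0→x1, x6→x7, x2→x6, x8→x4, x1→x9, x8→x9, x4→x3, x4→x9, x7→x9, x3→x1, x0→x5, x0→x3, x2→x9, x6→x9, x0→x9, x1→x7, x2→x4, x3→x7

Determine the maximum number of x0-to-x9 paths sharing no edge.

Assign every edge capacity 1; by Menger, the answer equals the max flow.
Path x0→x9 (+1); total 1.
Path x0→x1→x9 (+1); total 2.
Path x0→x2→x9 (+1); total 3.
Path x0→x4→x9 (+1); total 4.
Path x0→x3→x7→x9 (+1); total 5.
No residual x0→x9 path; max flow = 5.
Certifying cut of size 5: {x0→x1, x0→x2, x0→x3, x0→x4, x0→x9}.

5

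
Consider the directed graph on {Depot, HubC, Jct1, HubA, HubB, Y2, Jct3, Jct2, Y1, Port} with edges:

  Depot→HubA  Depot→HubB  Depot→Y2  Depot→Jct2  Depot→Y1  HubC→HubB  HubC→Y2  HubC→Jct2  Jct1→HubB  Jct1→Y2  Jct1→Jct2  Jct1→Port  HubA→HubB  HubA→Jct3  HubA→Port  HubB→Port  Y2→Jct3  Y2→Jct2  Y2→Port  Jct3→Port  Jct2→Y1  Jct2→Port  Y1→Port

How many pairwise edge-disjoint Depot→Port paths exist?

5

Assign every edge capacity 1; by Menger, the answer equals the max flow.
Path Depot→HubA→Port (+1); total 1.
Path Depot→HubB→Port (+1); total 2.
Path Depot→Y2→Port (+1); total 3.
Path Depot→Jct2→Port (+1); total 4.
Path Depot→Y1→Port (+1); total 5.
No residual Depot→Port path; max flow = 5.
Certifying cut of size 5: {Depot→HubA, Depot→HubB, Depot→Jct2, Depot→Y1, Depot→Y2}.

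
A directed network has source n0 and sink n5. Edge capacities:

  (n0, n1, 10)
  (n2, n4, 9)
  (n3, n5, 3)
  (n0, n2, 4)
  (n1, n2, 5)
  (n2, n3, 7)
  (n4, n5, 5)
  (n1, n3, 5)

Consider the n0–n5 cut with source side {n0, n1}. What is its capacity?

14

Edges leaving {n0, n1}: n0→n2 (4), n1→n2 (5), n1→n3 (5).
Cut capacity = 4 + 5 + 5 = 14.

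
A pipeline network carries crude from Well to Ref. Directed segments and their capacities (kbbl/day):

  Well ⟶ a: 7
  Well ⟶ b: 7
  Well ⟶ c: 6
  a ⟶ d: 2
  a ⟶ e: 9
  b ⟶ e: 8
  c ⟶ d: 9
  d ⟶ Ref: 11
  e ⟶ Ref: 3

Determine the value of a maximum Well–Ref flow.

Augment Well→a→d→Ref: bottleneck 2, flow now 2.
Augment Well→a→e→Ref: bottleneck 3, flow now 5.
Augment Well→c→d→Ref: bottleneck 6, flow now 11.
No augmenting path remains; maximum flow = 11.
In the residual graph, reachable from Well: {Well, a, b, e}.
Min-cut edges: Well→c (6), a→d (2), e→Ref (3); capacity 6 + 2 + 3 = 11.
This cut is saturated, so no flow can exceed 11.

11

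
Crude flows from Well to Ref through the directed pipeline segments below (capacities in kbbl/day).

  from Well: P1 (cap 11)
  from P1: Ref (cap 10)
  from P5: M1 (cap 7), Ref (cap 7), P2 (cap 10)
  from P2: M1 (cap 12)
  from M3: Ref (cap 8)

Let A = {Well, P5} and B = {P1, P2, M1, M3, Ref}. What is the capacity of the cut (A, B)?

35

Edges leaving {Well, P5}: Well→P1 (11), P5→P2 (10), P5→M1 (7), P5→Ref (7).
Cut capacity = 11 + 10 + 7 + 7 = 35.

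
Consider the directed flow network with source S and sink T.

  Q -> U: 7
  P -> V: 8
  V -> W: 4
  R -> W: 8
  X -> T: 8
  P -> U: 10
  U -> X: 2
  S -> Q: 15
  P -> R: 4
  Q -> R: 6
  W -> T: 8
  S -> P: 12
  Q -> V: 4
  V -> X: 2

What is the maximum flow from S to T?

Augment S→P→R→W→T: bottleneck 4, flow now 4.
Augment S→P→U→X→T: bottleneck 2, flow now 6.
Augment S→P→V→W→T: bottleneck 4, flow now 10.
Augment S→P→V→X→T: bottleneck 2, flow now 12.
No augmenting path remains; maximum flow = 12.
In the residual graph, reachable from S: {S, P, Q, R, U, V, W}.
Min-cut edges: U→X (2), V→X (2), W→T (8); capacity 2 + 2 + 8 = 12.
This cut is saturated, so no flow can exceed 12.

12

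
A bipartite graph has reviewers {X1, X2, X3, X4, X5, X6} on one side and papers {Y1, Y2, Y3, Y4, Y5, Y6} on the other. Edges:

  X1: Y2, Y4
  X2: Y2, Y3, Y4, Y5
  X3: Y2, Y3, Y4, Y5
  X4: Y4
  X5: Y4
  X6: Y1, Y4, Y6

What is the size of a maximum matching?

5

Unit-capacity flow: source→left, listed edges, right→sink; max matching = max flow.
Augmenting path X1→Y2 (+1); matched 1.
Augmenting path X2→Y3 (+1); matched 2.
Augmenting path X3→Y4 (+1); matched 3.
Augmenting path X6→Y1 (+1); matched 4.
Augmenting path X4→Y4→X3→Y5 (+1); matched 5.
No augmenting path remains; maximum matching = 5.
König certificate: {X1, X2, X3, X6, Y4} is a vertex cover of size 5 (every listed pair touches it), so no matching can be larger.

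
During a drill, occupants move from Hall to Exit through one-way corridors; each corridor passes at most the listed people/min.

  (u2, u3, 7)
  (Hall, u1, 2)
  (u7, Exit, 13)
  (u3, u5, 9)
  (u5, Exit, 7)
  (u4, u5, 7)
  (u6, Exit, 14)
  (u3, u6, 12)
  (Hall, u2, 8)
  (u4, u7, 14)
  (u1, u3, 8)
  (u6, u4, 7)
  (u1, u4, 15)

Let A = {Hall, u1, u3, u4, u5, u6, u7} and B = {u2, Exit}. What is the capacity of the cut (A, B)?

Edges leaving {Hall, u1, u3, u4, u5, u6, u7}: Hall→u2 (8), u5→Exit (7), u6→Exit (14), u7→Exit (13).
Cut capacity = 8 + 7 + 14 + 13 = 42.

42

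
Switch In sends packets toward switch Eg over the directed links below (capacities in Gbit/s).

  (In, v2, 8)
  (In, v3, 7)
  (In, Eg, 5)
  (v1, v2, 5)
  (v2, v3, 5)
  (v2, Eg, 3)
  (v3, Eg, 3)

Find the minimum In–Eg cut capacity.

Augment In→Eg: bottleneck 5, flow now 5.
Augment In→v2→Eg: bottleneck 3, flow now 8.
Augment In→v3→Eg: bottleneck 3, flow now 11.
No augmenting path remains; maximum flow = 11.
By max-flow min-cut, the minimum cut capacity equals the max flow.
In the residual graph, reachable from In: {In, v2, v3}.
Min-cut edges: In→Eg (5), v2→Eg (3), v3→Eg (3); capacity 5 + 3 + 3 = 11.

11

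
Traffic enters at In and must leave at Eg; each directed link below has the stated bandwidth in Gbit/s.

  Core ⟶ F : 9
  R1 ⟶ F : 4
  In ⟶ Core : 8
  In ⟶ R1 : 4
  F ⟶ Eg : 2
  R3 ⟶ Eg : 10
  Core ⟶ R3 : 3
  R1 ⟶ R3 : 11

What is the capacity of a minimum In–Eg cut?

9

Augment In→Core→F→Eg: bottleneck 2, flow now 2.
Augment In→Core→R3→Eg: bottleneck 3, flow now 5.
Augment In→R1→R3→Eg: bottleneck 4, flow now 9.
No augmenting path remains; maximum flow = 9.
By max-flow min-cut, the minimum cut capacity equals the max flow.
In the residual graph, reachable from In: {In, Core, F}.
Min-cut edges: In→R1 (4), Core→R3 (3), F→Eg (2); capacity 4 + 3 + 2 = 9.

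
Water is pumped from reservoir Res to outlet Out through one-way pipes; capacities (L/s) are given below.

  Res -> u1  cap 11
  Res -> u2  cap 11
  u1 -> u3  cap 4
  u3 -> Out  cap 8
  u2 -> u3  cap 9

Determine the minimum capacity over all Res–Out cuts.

8

Augment Res→u1→u3→Out: bottleneck 4, flow now 4.
Augment Res→u2→u3→Out: bottleneck 4, flow now 8.
No augmenting path remains; maximum flow = 8.
By max-flow min-cut, the minimum cut capacity equals the max flow.
In the residual graph, reachable from Res: {Res, u1, u2, u3}.
Min-cut edges: u3→Out (8); capacity 8 = 8.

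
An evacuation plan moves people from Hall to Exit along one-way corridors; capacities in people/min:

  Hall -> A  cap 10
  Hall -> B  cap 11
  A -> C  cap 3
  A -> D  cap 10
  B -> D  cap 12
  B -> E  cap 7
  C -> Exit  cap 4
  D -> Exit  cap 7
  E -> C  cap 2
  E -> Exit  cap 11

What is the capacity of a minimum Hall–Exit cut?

Augment Hall→A→C→Exit: bottleneck 3, flow now 3.
Augment Hall→A→D→Exit: bottleneck 7, flow now 10.
Augment Hall→B→E→Exit: bottleneck 7, flow now 17.
No augmenting path remains; maximum flow = 17.
By max-flow min-cut, the minimum cut capacity equals the max flow.
In the residual graph, reachable from Hall: {Hall, A, B, D}.
Min-cut edges: A→C (3), B→E (7), D→Exit (7); capacity 3 + 7 + 7 = 17.

17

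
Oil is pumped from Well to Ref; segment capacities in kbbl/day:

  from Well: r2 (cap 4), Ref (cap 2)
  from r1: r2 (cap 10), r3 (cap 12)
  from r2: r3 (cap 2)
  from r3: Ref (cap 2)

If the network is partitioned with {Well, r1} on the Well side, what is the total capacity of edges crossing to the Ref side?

28

Edges leaving {Well, r1}: Well→r2 (4), Well→Ref (2), r1→r2 (10), r1→r3 (12).
Cut capacity = 4 + 2 + 10 + 12 = 28.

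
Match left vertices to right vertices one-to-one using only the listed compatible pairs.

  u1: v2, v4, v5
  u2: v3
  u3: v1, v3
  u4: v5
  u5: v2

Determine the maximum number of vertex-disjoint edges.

Unit-capacity flow: source→left, listed edges, right→sink; max matching = max flow.
Augmenting path u1→v2 (+1); matched 1.
Augmenting path u2→v3 (+1); matched 2.
Augmenting path u3→v1 (+1); matched 3.
Augmenting path u4→v5 (+1); matched 4.
Augmenting path u5→v2→u1→v4 (+1); matched 5.
No augmenting path remains; maximum matching = 5.
König certificate: {u1, u2, u3, u4, u5} is a vertex cover of size 5 (every listed pair touches it), so no matching can be larger.

5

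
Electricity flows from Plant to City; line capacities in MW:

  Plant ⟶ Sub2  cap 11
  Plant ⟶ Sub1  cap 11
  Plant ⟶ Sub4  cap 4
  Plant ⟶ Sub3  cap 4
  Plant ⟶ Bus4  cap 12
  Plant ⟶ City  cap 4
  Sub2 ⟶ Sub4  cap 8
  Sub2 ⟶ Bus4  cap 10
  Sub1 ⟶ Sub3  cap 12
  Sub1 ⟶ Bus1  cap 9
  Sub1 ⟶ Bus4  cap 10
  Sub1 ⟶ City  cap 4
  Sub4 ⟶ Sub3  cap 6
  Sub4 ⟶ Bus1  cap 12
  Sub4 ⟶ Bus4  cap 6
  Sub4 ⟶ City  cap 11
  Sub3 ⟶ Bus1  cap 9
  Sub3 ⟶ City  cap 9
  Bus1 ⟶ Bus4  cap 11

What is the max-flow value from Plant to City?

28

Augment Plant→City: bottleneck 4, flow now 4.
Augment Plant→Sub1→City: bottleneck 4, flow now 8.
Augment Plant→Sub4→City: bottleneck 4, flow now 12.
Augment Plant→Sub3→City: bottleneck 4, flow now 16.
Augment Plant→Sub2→Sub4→City: bottleneck 7, flow now 23.
Augment Plant→Sub1→Sub3→City: bottleneck 5, flow now 28.
No augmenting path remains; maximum flow = 28.
In the residual graph, reachable from Plant: {Plant, Sub2, Sub1, Sub4, Sub3, Bus1, Bus4}.
Min-cut edges: Plant→City (4), Sub1→City (4), Sub4→City (11), Sub3→City (9); capacity 4 + 4 + 11 + 9 = 28.
This cut is saturated, so no flow can exceed 28.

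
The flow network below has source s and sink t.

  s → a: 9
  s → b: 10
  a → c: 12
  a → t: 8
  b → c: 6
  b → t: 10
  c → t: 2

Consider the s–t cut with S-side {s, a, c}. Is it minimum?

No — its capacity is 20, but the minimum cut has capacity 19.

Given cut capacity: 10 + 8 + 2 = 20.
Augment s→a→t: bottleneck 8, flow now 8.
Augment s→b→t: bottleneck 10, flow now 18.
Augment s→a→c→t: bottleneck 1, flow now 19.
No augmenting path remains; maximum flow = 19.
In the residual graph, reachable from s: {s}.
Min-cut edges: s→a (9), s→b (10); capacity 9 + 10 = 19.
Cut capacity 20 exceeds the max flow 19, so it is not minimum.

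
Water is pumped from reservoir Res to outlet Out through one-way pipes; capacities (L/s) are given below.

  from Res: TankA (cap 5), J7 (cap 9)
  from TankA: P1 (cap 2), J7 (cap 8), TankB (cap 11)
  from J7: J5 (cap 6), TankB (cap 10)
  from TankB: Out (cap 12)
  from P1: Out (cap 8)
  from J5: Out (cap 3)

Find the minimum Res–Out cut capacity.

Augment Res→TankA→TankB→Out: bottleneck 5, flow now 5.
Augment Res→J7→TankB→Out: bottleneck 7, flow now 12.
Augment Res→J7→J5→Out: bottleneck 2, flow now 14.
No augmenting path remains; maximum flow = 14.
By max-flow min-cut, the minimum cut capacity equals the max flow.
In the residual graph, reachable from Res: {Res}.
Min-cut edges: Res→TankA (5), Res→J7 (9); capacity 5 + 9 = 14.

14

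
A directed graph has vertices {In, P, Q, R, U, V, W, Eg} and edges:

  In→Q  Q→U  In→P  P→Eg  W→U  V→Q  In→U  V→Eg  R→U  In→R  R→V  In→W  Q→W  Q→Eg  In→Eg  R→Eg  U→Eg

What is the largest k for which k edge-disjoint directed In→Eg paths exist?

Assign every edge capacity 1; by Menger, the answer equals the max flow.
Path In→Eg (+1); total 1.
Path In→P→Eg (+1); total 2.
Path In→Q→Eg (+1); total 3.
Path In→R→Eg (+1); total 4.
Path In→U→Eg (+1); total 5.
No residual In→Eg path; max flow = 5.
Certifying cut of size 5: {In→Eg, In→P, In→Q, In→R, U→Eg}.

5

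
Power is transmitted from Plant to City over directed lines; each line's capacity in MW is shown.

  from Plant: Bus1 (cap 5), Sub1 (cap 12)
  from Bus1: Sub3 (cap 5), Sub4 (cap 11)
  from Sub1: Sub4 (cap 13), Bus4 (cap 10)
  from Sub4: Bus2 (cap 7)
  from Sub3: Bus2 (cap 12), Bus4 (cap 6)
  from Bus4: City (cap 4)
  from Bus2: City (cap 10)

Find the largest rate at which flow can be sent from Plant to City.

14

Augment Plant→Sub1→Bus4→City: bottleneck 4, flow now 4.
Augment Plant→Bus1→Sub4→Bus2→City: bottleneck 5, flow now 9.
Augment Plant→Sub1→Sub4→Bus2→City: bottleneck 2, flow now 11.
Augment Plant→Sub1→Sub4→Bus1→Sub3→Bus2→City: bottleneck 3, flow now 14. (uses reverse residual edge)
No augmenting path remains; maximum flow = 14.
In the residual graph, reachable from Plant: {Plant, Bus1, Sub1, Sub4, Sub3, Bus4, Bus2}.
Min-cut edges: Bus4→City (4), Bus2→City (10); capacity 4 + 10 = 14.
This cut is saturated, so no flow can exceed 14.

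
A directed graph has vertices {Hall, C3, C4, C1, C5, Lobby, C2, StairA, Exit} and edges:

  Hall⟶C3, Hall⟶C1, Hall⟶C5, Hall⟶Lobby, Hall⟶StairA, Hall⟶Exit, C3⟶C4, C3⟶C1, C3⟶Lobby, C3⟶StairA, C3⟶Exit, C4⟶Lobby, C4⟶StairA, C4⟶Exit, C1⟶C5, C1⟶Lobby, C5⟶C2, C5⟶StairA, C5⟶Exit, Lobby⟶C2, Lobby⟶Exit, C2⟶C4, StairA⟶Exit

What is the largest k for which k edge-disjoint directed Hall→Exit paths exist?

6

Assign every edge capacity 1; by Menger, the answer equals the max flow.
Path Hall→Exit (+1); total 1.
Path Hall→C3→Exit (+1); total 2.
Path Hall→C5→Exit (+1); total 3.
Path Hall→Lobby→Exit (+1); total 4.
Path Hall→StairA→Exit (+1); total 5.
Path Hall→C1→C5→C2→C4→Exit (+1); total 6.
No residual Hall→Exit path; max flow = 6.
Certifying cut of size 6: {Hall→C1, Hall→C3, Hall→C5, Hall→Exit, Hall→Lobby, Hall→StairA}.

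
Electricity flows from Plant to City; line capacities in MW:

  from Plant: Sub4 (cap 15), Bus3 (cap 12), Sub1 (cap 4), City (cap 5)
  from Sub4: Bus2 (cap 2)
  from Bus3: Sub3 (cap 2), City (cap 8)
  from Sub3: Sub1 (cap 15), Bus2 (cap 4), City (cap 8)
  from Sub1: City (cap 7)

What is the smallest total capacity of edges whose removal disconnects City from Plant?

19

Augment Plant→City: bottleneck 5, flow now 5.
Augment Plant→Bus3→City: bottleneck 8, flow now 13.
Augment Plant→Sub1→City: bottleneck 4, flow now 17.
Augment Plant→Bus3→Sub3→City: bottleneck 2, flow now 19.
No augmenting path remains; maximum flow = 19.
By max-flow min-cut, the minimum cut capacity equals the max flow.
In the residual graph, reachable from Plant: {Plant, Sub4, Bus3, Bus2}.
Min-cut edges: Plant→Sub1 (4), Plant→City (5), Bus3→Sub3 (2), Bus3→City (8); capacity 4 + 5 + 2 + 8 = 19.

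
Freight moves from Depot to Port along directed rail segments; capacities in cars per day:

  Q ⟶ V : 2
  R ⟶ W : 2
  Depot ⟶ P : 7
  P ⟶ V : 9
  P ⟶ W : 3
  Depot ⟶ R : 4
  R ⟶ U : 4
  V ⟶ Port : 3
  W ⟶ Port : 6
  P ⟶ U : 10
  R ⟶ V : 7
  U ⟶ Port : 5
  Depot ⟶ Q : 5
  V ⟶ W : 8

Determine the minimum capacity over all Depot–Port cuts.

Augment Depot→P→U→Port: bottleneck 5, flow now 5.
Augment Depot→P→V→Port: bottleneck 2, flow now 7.
Augment Depot→Q→V→Port: bottleneck 1, flow now 8.
Augment Depot→R→W→Port: bottleneck 2, flow now 10.
Augment Depot→Q→V→W→Port: bottleneck 1, flow now 11.
Augment Depot→R→V→W→Port: bottleneck 2, flow now 13.
No augmenting path remains; maximum flow = 13.
By max-flow min-cut, the minimum cut capacity equals the max flow.
In the residual graph, reachable from Depot: {Depot, Q}.
Min-cut edges: Depot→P (7), Depot→R (4), Q→V (2); capacity 7 + 4 + 2 = 13.

13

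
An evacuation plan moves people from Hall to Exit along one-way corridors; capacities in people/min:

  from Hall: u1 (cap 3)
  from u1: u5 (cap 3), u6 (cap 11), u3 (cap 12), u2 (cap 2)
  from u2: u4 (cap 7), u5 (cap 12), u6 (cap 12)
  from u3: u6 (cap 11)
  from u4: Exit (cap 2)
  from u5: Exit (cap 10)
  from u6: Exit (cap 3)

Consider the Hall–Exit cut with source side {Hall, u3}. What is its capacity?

Edges leaving {Hall, u3}: Hall→u1 (3), u3→u6 (11).
Cut capacity = 3 + 11 = 14.

14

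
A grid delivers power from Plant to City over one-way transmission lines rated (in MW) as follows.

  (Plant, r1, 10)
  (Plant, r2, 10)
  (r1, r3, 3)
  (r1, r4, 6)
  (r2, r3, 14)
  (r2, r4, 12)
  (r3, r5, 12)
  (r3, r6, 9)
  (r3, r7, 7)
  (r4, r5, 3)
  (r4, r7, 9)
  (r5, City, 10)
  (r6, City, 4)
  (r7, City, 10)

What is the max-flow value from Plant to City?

19

Augment Plant→r1→r3→r5→City: bottleneck 3, flow now 3.
Augment Plant→r1→r4→r5→City: bottleneck 3, flow now 6.
Augment Plant→r1→r4→r7→City: bottleneck 3, flow now 9.
Augment Plant→r2→r3→r5→City: bottleneck 4, flow now 13.
Augment Plant→r2→r3→r6→City: bottleneck 4, flow now 17.
Augment Plant→r2→r3→r7→City: bottleneck 2, flow now 19.
No augmenting path remains; maximum flow = 19.
In the residual graph, reachable from Plant: {Plant, r1}.
Min-cut edges: Plant→r2 (10), r1→r3 (3), r1→r4 (6); capacity 10 + 3 + 6 = 19.
This cut is saturated, so no flow can exceed 19.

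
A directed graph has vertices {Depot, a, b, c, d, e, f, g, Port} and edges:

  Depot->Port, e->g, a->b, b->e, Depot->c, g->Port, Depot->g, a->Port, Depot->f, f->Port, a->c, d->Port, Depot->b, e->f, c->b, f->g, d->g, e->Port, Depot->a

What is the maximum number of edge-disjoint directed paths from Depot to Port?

5

Assign every edge capacity 1; by Menger, the answer equals the max flow.
Path Depot→Port (+1); total 1.
Path Depot→a→Port (+1); total 2.
Path Depot→f→Port (+1); total 3.
Path Depot→g→Port (+1); total 4.
Path Depot→b→e→Port (+1); total 5.
No residual Depot→Port path; max flow = 5.
Certifying cut of size 5: {Depot→Port, Depot→a, Depot→f, Depot→g, b→e}.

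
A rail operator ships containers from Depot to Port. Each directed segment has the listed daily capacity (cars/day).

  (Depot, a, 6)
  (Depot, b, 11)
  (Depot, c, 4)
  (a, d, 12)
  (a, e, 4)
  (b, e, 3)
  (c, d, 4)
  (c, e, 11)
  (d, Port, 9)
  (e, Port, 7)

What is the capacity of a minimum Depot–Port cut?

Augment Depot→a→d→Port: bottleneck 6, flow now 6.
Augment Depot→b→e→Port: bottleneck 3, flow now 9.
Augment Depot→c→d→Port: bottleneck 3, flow now 12.
Augment Depot→c→e→Port: bottleneck 1, flow now 13.
No augmenting path remains; maximum flow = 13.
By max-flow min-cut, the minimum cut capacity equals the max flow.
In the residual graph, reachable from Depot: {Depot, b}.
Min-cut edges: Depot→a (6), Depot→c (4), b→e (3); capacity 6 + 4 + 3 = 13.

13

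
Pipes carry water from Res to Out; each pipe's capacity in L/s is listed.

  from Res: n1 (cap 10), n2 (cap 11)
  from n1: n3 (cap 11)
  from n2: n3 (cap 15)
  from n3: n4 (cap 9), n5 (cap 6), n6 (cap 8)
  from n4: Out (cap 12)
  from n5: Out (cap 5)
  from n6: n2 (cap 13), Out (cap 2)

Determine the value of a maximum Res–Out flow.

16

Augment Res→n1→n3→n4→Out: bottleneck 9, flow now 9.
Augment Res→n1→n3→n5→Out: bottleneck 1, flow now 10.
Augment Res→n2→n3→n5→Out: bottleneck 4, flow now 14.
Augment Res→n2→n3→n6→Out: bottleneck 2, flow now 16.
No augmenting path remains; maximum flow = 16.
In the residual graph, reachable from Res: {Res, n1, n2, n3, n5, n6}.
Min-cut edges: n3→n4 (9), n5→Out (5), n6→Out (2); capacity 9 + 5 + 2 = 16.
This cut is saturated, so no flow can exceed 16.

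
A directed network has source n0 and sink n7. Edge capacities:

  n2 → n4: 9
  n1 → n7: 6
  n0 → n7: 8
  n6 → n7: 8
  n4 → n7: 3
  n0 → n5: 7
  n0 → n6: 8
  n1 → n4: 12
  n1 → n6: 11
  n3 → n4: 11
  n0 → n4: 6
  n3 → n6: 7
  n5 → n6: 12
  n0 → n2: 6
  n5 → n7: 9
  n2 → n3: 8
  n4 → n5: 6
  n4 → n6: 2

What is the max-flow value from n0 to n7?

Augment n0→n7: bottleneck 8, flow now 8.
Augment n0→n4→n7: bottleneck 3, flow now 11.
Augment n0→n5→n7: bottleneck 7, flow now 18.
Augment n0→n6→n7: bottleneck 8, flow now 26.
Augment n0→n4→n5→n7: bottleneck 2, flow now 28.
No augmenting path remains; maximum flow = 28.
In the residual graph, reachable from n0: {n0, n2, n3, n4, n5, n6}.
Min-cut edges: n0→n7 (8), n4→n7 (3), n5→n7 (9), n6→n7 (8); capacity 8 + 3 + 9 + 8 = 28.
This cut is saturated, so no flow can exceed 28.

28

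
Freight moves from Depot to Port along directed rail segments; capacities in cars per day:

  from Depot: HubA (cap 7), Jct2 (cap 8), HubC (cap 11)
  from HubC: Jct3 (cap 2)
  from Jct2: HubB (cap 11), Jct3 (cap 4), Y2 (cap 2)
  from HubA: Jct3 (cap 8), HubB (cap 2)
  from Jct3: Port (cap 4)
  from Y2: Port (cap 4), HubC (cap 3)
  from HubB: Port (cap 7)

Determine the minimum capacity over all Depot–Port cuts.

Augment Depot→HubC→Jct3→Port: bottleneck 2, flow now 2.
Augment Depot→Jct2→Jct3→Port: bottleneck 2, flow now 4.
Augment Depot→Jct2→Y2→Port: bottleneck 2, flow now 6.
Augment Depot→Jct2→HubB→Port: bottleneck 4, flow now 10.
Augment Depot→HubA→HubB→Port: bottleneck 2, flow now 12.
Augment Depot→HubA→Jct3→Jct2→HubB→Port: bottleneck 1, flow now 13. (uses reverse residual edge)
No augmenting path remains; maximum flow = 13.
By max-flow min-cut, the minimum cut capacity equals the max flow.
In the residual graph, reachable from Depot: {Depot, HubC, Jct2, HubA, Jct3, HubB}.
Min-cut edges: Jct2→Y2 (2), Jct3→Port (4), HubB→Port (7); capacity 2 + 4 + 7 = 13.

13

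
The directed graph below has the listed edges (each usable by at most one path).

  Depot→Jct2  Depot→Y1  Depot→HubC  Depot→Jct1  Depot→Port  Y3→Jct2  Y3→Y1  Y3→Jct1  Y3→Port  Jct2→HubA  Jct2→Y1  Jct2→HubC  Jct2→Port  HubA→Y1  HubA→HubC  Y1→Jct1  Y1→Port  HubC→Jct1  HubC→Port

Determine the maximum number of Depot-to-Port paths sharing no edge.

4

Assign every edge capacity 1; by Menger, the answer equals the max flow.
Path Depot→Port (+1); total 1.
Path Depot→Jct2→Port (+1); total 2.
Path Depot→Y1→Port (+1); total 3.
Path Depot→HubC→Port (+1); total 4.
No residual Depot→Port path; max flow = 4.
Certifying cut of size 4: {Depot→HubC, Depot→Jct2, Depot→Port, Depot→Y1}.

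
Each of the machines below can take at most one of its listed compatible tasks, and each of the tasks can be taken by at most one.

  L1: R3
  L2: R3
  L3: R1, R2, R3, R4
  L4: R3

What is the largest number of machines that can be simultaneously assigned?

Unit-capacity flow: source→left, listed edges, right→sink; max matching = max flow.
Augmenting path L1→R3 (+1); matched 1.
Augmenting path L3→R1 (+1); matched 2.
No augmenting path remains; maximum matching = 2.
König certificate: {L3, R3} is a vertex cover of size 2 (every listed pair touches it), so no matching can be larger.

2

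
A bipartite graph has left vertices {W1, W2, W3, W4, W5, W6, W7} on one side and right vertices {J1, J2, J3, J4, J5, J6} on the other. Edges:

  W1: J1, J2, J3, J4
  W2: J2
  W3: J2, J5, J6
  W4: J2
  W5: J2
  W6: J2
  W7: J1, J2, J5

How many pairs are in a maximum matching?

Unit-capacity flow: source→left, listed edges, right→sink; max matching = max flow.
Augmenting path W1→J1 (+1); matched 1.
Augmenting path W2→J2 (+1); matched 2.
Augmenting path W3→J5 (+1); matched 3.
Augmenting path W7→J1→W1→J3 (+1); matched 4.
No augmenting path remains; maximum matching = 4.
König certificate: {W1, W3, W7, J2} is a vertex cover of size 4 (every listed pair touches it), so no matching can be larger.

4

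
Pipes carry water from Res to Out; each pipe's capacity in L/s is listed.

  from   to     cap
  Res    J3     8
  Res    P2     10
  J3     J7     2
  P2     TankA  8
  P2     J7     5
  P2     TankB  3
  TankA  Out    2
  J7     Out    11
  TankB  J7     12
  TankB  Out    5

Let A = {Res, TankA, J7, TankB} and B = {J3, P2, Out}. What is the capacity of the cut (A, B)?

36

Edges leaving {Res, TankA, J7, TankB}: Res→J3 (8), Res→P2 (10), TankA→Out (2), J7→Out (11), TankB→Out (5).
Cut capacity = 8 + 10 + 2 + 11 + 5 = 36.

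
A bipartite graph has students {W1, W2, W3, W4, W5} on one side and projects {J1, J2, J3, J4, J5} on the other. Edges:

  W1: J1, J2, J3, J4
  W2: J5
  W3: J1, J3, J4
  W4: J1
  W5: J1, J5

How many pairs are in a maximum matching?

Unit-capacity flow: source→left, listed edges, right→sink; max matching = max flow.
Augmenting path W1→J1 (+1); matched 1.
Augmenting path W2→J5 (+1); matched 2.
Augmenting path W3→J3 (+1); matched 3.
Augmenting path W4→J1→W1→J2 (+1); matched 4.
No augmenting path remains; maximum matching = 4.
König certificate: {W1, W3, J1, J5} is a vertex cover of size 4 (every listed pair touches it), so no matching can be larger.

4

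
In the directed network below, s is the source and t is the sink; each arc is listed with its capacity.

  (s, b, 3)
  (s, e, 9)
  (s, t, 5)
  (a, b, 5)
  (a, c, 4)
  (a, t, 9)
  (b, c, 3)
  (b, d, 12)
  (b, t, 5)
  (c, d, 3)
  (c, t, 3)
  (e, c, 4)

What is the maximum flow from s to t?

Augment s→t: bottleneck 5, flow now 5.
Augment s→b→t: bottleneck 3, flow now 8.
Augment s→e→c→t: bottleneck 3, flow now 11.
No augmenting path remains; maximum flow = 11.
In the residual graph, reachable from s: {s, c, d, e}.
Min-cut edges: s→b (3), s→t (5), c→t (3); capacity 3 + 5 + 3 = 11.
This cut is saturated, so no flow can exceed 11.

11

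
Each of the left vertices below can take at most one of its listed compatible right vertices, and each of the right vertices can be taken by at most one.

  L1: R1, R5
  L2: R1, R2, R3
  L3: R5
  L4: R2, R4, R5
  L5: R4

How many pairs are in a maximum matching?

5

Unit-capacity flow: source→left, listed edges, right→sink; max matching = max flow.
Augmenting path L1→R1 (+1); matched 1.
Augmenting path L2→R2 (+1); matched 2.
Augmenting path L3→R5 (+1); matched 3.
Augmenting path L4→R4 (+1); matched 4.
Augmenting path L5→R4→L4→R2→L2→R3 (+1); matched 5.
No augmenting path remains; maximum matching = 5.
König certificate: {L1, L2, L3, L4, L5} is a vertex cover of size 5 (every listed pair touches it), so no matching can be larger.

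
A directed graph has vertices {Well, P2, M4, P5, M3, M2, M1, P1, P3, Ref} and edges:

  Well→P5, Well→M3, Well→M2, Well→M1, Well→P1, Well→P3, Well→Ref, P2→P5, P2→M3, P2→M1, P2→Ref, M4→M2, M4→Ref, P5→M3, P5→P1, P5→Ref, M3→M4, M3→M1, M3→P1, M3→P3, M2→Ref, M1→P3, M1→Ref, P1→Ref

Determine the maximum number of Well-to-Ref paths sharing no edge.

Assign every edge capacity 1; by Menger, the answer equals the max flow.
Path Well→Ref (+1); total 1.
Path Well→P5→Ref (+1); total 2.
Path Well→M2→Ref (+1); total 3.
Path Well→M1→Ref (+1); total 4.
Path Well→P1→Ref (+1); total 5.
Path Well→M3→M4→Ref (+1); total 6.
No residual Well→Ref path; max flow = 6.
Certifying cut of size 6: {Well→M1, Well→M2, Well→M3, Well→P1, Well→P5, Well→Ref}.

6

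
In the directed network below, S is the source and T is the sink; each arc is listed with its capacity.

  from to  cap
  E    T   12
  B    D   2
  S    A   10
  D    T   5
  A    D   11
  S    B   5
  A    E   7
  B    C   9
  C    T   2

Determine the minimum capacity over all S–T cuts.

Augment S→A→D→T: bottleneck 5, flow now 5.
Augment S→A→E→T: bottleneck 5, flow now 10.
Augment S→B→C→T: bottleneck 2, flow now 12.
Augment S→B→D→A→E→T: bottleneck 2, flow now 14. (uses reverse residual edge)
No augmenting path remains; maximum flow = 14.
By max-flow min-cut, the minimum cut capacity equals the max flow.
In the residual graph, reachable from S: {S, B, C}.
Min-cut edges: S→A (10), B→D (2), C→T (2); capacity 10 + 2 + 2 = 14.

14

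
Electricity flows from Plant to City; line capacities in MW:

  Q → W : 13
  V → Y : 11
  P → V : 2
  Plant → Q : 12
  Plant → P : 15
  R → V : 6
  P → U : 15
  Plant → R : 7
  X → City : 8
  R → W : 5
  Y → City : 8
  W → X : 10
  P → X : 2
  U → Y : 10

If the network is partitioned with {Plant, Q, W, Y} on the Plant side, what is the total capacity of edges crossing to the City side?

40

Edges leaving {Plant, Q, W, Y}: Plant→P (15), Plant→R (7), W→X (10), Y→City (8).
Cut capacity = 15 + 7 + 10 + 8 = 40.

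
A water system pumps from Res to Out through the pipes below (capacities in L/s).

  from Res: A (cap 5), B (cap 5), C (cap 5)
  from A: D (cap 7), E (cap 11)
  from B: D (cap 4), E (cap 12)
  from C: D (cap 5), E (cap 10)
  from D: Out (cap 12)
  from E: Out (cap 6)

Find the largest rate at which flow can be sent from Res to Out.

Augment Res→A→D→Out: bottleneck 5, flow now 5.
Augment Res→B→D→Out: bottleneck 4, flow now 9.
Augment Res→B→E→Out: bottleneck 1, flow now 10.
Augment Res→C→D→Out: bottleneck 3, flow now 13.
Augment Res→C→E→Out: bottleneck 2, flow now 15.
No augmenting path remains; maximum flow = 15.
In the residual graph, reachable from Res: {Res}.
Min-cut edges: Res→A (5), Res→B (5), Res→C (5); capacity 5 + 5 + 5 = 15.
This cut is saturated, so no flow can exceed 15.

15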